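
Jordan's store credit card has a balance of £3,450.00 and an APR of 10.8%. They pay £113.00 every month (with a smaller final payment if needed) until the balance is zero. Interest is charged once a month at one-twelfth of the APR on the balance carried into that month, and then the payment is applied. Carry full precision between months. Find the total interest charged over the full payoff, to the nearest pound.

£602

Monthly rate r = 10.8%/12 = 0.9% = 0.009.
Payoff takes n = ⌈−ln(1 − rB₀/P)/ln(1+r)⌉ = ⌈35.858⌉ = 36 payments; the last is £97.02.
Total paid = 35·£113.00 + £97.02 = £4,052.02.
Total interest = total paid − principal = £4,052.02 − £3,450.00 = £602.02.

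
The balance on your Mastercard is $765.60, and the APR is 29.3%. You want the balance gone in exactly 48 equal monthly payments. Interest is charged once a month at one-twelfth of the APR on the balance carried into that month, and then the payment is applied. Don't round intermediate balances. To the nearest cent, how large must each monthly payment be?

$27.26

Monthly rate r = 29.3%/12 = 2.44167% = 0.0244167.
Level-payment amortization: P = B₀·r / (1 − (1+r)^(−n)) = 765.60·0.0244167 / (1 − 1.02442^(−48)).
Denominator 1 − (1+r)^(−48) = 0.685861264.
P = 18.6934 / 0.685861264 ≈ 27.26.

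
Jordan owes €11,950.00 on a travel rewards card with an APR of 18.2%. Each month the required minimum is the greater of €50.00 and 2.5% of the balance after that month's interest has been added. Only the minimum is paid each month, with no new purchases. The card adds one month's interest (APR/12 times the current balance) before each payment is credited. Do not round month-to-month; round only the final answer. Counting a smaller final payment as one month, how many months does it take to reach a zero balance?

Monthly rate r = 18.2%/12 = 1.51667% = 0.0151667.
While 2.5% of the post-interest balance exceeds €50.00, each month B ← (B·(1+r))·(1 − 0.025), i.e. B shrinks by the factor (1+r)·0.975 = 0.98979.
This holds for months 1–176. Entering month 177 the balance is €1,962.25; 2.5% of the post-interest balance is now below €50.00, so the flat €50.00 minimum applies from here.
From month 177 a fixed €50.00 at rate r clears €1,962.25 in 61 more payments. Total: 176 + 61 = 237 months.

237 months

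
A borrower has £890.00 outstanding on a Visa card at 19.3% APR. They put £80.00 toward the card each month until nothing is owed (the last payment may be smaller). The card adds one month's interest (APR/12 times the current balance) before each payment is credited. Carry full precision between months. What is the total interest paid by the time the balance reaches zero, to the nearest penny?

£98.62

Monthly rate r = 19.3%/12 = 1.60833% = 0.0160833.
Payoff takes n = ⌈−ln(1 − rB₀/P)/ln(1+r)⌉ = ⌈12.356⌉ = 13 payments; the last is £28.62.
Total paid = 12·£80.00 + £28.62 = £988.62.
Total interest = total paid − principal = £988.62 − £890.00 = £98.62.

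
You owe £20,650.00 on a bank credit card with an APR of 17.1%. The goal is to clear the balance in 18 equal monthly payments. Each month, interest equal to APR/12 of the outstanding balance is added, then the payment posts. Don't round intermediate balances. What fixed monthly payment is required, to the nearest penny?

Monthly rate r = 17.1%/12 = 1.425% = 0.01425.
Level-payment amortization: P = B₀·r / (1 − (1+r)^(−n)) = 20650.00·0.01425 / (1 − 1.01425^(−18)).
Denominator 1 − (1+r)^(−18) = 0.224842943.
P = 294.262 / 0.224842943 ≈ 1308.75.

£1,308.75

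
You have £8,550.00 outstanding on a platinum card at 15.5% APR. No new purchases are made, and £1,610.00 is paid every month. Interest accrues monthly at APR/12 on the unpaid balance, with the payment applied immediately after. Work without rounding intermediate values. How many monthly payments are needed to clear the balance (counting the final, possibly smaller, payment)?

Monthly rate r = 15.5%/12 = 1.29167% = 0.0129167.
Recurrence: B ← B·(1+r) − £1,610.00.
Month 1: interest £110.44; balance after payment £7,050.44.
Month 2: interest £91.07; balance after payment £5,531.51.
Month 3: interest £71.45; balance after payment £3,992.95.
Month 4: interest £51.58; balance after payment £2,434.53.
Month 5: interest £31.45; balance after payment £855.98.
Month 6: interest £11.06; balance after payment £0.00.

6 months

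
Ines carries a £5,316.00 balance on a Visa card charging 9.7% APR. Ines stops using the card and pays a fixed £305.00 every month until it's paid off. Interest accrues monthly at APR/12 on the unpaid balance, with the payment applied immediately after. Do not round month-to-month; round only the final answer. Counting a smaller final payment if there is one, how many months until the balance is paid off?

19 payments

Monthly rate r = 9.7%/12 = 0.808333% = 0.00808333.
Recurrence: B ← B·(1+r) − £305.00.
Month 1: interest £42.97; balance after payment £5,053.97.
Month 2: interest £40.85; balance after payment £4,789.82.
Closed form: n = −ln(1 − rB₀/P)/ln(1+r) = −ln(0.85911)/ln(1.00808) ≈ 18.862, so the balance reaches zero during payment 19.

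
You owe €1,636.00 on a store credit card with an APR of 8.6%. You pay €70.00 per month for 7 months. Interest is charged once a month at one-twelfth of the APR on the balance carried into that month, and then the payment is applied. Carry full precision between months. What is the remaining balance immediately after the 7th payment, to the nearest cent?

€1,219.20

Monthly rate r = 8.6%/12 = 0.716667% = 0.00716667.
Each month: B ← B·(1+r) − €70.00.
Month 1: interest €11.72; balance after payment €1,577.72.
Month 2: interest €11.31; balance after payment €1,519.03.
Month 3: interest €10.89; balance after payment €1,459.92.
Month 4: interest €10.46; balance after payment €1,400.38.
Month 5: interest €10.04; balance after payment €1,340.42.
Month 6: interest €9.61; balance after payment €1,280.02.
Month 7: interest €9.17; balance after payment €1,219.20.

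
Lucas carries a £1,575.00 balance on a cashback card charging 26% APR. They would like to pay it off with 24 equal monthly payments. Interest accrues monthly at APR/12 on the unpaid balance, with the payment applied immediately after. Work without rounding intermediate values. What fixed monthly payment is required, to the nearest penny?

£84.85

Monthly rate r = 26%/12 = 2.16667% = 0.0216667.
Level-payment amortization: P = B₀·r / (1 − (1+r)^(−n)) = 1575.00·0.0216667 / (1 − 1.02167^(−24)).
Denominator 1 − (1+r)^(−24) = 0.402168739.
P = 34.125 / 0.402168739 ≈ 84.85.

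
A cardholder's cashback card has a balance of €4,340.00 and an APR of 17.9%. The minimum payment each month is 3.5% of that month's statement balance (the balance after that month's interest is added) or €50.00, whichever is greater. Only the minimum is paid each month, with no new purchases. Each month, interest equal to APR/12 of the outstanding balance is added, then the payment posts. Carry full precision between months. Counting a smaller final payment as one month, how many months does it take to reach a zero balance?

Monthly rate r = 17.9%/12 = 1.49167% = 0.0149167.
While 3.5% of the post-interest balance exceeds €50.00, each month B ← (B·(1+r))·(1 − 0.035), i.e. B shrinks by the factor (1+r)·0.965 = 0.97939.
This holds for months 1–55. Entering month 56 the balance is €1,380.90; 3.5% of the post-interest balance is now below €50.00, so the flat €50.00 minimum applies from here.
From month 56 a fixed €50.00 at rate r clears €1,380.90 in 36 more payments. Total: 55 + 36 = 91 months.

91 months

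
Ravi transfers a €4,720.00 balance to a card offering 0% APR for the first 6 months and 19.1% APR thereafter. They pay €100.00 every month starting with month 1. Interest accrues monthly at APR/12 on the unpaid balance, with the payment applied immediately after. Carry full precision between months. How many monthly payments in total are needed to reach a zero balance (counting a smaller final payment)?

Promo months 1–6 at r₀ = 0%/12 = 0; months 7+ at r₁ = 19.1%/12 = 0.0159167.
After month 6 (no interest yet): B = €4,720.00 − 6·€100.00 = €4,120.00.
Then at r₁ with €100.00/mo: n₂ = −ln(1 − r₁·B/P)/ln(1+r₁) ≈ 67.53 → 68 more payments.

74 months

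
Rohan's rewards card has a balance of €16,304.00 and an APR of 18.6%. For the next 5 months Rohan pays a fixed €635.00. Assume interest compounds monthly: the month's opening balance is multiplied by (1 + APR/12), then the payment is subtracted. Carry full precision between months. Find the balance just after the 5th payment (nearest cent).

Monthly rate r = 18.6%/12 = 1.55% = 0.0155.
Each month: B ← B·(1+r) − €635.00.
Month 1: interest €252.71; balance after payment €15,921.71.
Month 2: interest €246.79; balance after payment €15,533.50.
Month 3: interest €240.77; balance after payment €15,139.27.
Month 4: interest €234.66; balance after payment €14,738.93.
Month 5: interest €228.45; balance after payment €14,332.38.

€14,332.38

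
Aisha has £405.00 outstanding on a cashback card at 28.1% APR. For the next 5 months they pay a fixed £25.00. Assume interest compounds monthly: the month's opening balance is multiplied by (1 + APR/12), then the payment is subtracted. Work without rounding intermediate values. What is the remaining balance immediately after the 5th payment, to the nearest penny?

£323.70

Monthly rate r = 28.1%/12 = 2.34167% = 0.0234167.
Each month: B ← B·(1+r) − £25.00.
Month 1: interest £9.48; balance after payment £389.48.
Month 2: interest £9.12; balance after payment £373.60.
Month 3: interest £8.75; balance after payment £357.35.
Month 4: interest £8.37; balance after payment £340.72.
Month 5: interest £7.98; balance after payment £323.70.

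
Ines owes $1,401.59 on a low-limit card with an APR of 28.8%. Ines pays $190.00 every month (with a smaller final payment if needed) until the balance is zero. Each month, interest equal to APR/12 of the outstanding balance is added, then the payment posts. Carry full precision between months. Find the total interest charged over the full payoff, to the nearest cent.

Monthly rate r = 28.8%/12 = 2.4% = 0.024.
Payoff takes n = ⌈−ln(1 − rB₀/P)/ln(1+r)⌉ = ⌈8.216⌉ = 9 payments; the last is $41.39.
Total paid = 8·$190.00 + $41.39 = $1,561.39.
Total interest = total paid − principal = $1,561.39 − $1,401.59 = $159.80.

$159.80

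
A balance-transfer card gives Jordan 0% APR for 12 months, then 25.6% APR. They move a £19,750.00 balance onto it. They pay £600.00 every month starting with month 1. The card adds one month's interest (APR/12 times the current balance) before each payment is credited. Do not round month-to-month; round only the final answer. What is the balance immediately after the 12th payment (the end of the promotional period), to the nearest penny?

Promo months 1–12 at r₀ = 0%/12 = 0; months 13+ at r₁ = 25.6%/12 = 0.0213333.
After month 12 (no interest yet): B = £19,750.00 − 12·£600.00 = £12,550.00.

£12,550.00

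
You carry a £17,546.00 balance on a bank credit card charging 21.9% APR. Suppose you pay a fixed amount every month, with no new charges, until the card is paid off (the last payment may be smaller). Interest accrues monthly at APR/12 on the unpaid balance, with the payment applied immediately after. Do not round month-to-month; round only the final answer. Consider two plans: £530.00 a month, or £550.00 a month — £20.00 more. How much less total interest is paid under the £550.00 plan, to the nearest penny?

£617.83

Monthly rate r = 21.9%/12 = 1.825% = 0.01825.
At £530.00/mo: n = ⌈−ln(1 − rB₀/P)/ln(1+r)⌉ = 52 payments (last £130.79); total interest = total paid − £17,546.00 = £9,614.79.
At £550.00/mo: 49 payments (last £142.96); total interest £8,996.96.
Interest saved = £9,614.79 − £8,996.96 = £617.83.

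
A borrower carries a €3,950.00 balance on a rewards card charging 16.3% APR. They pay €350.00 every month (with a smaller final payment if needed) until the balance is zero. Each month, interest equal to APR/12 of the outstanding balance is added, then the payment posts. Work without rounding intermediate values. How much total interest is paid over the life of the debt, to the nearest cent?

€367.34

Monthly rate r = 16.3%/12 = 1.35833% = 0.0135833.
Payoff takes n = ⌈−ln(1 − rB₀/P)/ln(1+r)⌉ = ⌈12.334⌉ = 13 payments; the last is €117.34.
Total paid = 12·€350.00 + €117.34 = €4,317.34.
Total interest = total paid − principal = €4,317.34 − €3,950.00 = €367.34.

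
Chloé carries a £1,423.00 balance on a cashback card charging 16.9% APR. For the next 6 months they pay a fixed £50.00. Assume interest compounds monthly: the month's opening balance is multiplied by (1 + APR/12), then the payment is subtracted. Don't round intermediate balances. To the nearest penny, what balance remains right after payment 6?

£1,236.79

Monthly rate r = 16.9%/12 = 1.40833% = 0.0140833.
Each month: B ← B·(1+r) − £50.00.
Month 1: interest £20.04; balance after payment £1,393.04.
Month 2: interest £19.62; balance after payment £1,362.66.
Month 3: interest £19.19; balance after payment £1,331.85.
Month 4: interest £18.76; balance after payment £1,300.61.
Month 5: interest £18.32; balance after payment £1,268.92.
Month 6: interest £17.87; balance after payment £1,236.79.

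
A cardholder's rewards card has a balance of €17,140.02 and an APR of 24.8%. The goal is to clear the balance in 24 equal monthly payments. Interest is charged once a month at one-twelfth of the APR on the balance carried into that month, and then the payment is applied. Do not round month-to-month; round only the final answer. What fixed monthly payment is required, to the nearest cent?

Monthly rate r = 24.8%/12 = 2.06667% = 0.0206667.
Level-payment amortization: P = B₀·r / (1 − (1+r)^(−n)) = 17140.02·0.0206667 / (1 − 1.02067^(−24)).
Denominator 1 − (1+r)^(−24) = 0.387951778.
P = 354.227 / 0.387951778 ≈ 913.07.

€913.07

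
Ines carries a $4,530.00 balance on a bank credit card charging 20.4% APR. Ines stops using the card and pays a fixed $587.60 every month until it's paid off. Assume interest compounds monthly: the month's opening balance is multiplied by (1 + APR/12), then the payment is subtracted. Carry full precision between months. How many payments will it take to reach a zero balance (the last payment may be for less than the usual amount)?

Monthly rate r = 20.4%/12 = 1.7% = 0.017.
Recurrence: B ← B·(1+r) − $587.60.
Month 1: interest $77.01; balance after payment $4,019.41.
Month 2: interest $68.33; balance after payment $3,500.14.
Closed form: n = −ln(1 − rB₀/P)/ln(1+r) = −ln(0.86894)/ln(1.017) ≈ 8.334, so the balance reaches zero during payment 9.

9 payments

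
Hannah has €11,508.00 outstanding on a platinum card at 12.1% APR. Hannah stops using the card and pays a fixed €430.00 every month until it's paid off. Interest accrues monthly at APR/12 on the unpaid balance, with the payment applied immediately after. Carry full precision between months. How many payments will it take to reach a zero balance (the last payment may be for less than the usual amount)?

32 months

Monthly rate r = 12.1%/12 = 1.00833% = 0.0100833.
Recurrence: B ← B·(1+r) − €430.00.
Month 1: interest €116.04; balance after payment €11,194.04.
Month 2: interest €112.87; balance after payment €10,876.91.
Closed form: n = −ln(1 − rB₀/P)/ln(1+r) = −ln(0.73014)/ln(1.01008) ≈ 31.349, so the balance reaches zero during payment 32.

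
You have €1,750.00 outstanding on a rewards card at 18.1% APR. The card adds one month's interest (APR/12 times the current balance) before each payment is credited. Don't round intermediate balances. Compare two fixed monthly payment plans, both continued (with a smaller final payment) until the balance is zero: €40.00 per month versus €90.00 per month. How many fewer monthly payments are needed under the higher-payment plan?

Monthly rate r = 18.1%/12 = 1.50833% = 0.0150833.
At €40.00/mo: n = ⌈−ln(1 − rB₀/P)/ln(1+r)⌉ = 73 payments (last €1.65); total interest = total paid − €1,750.00 = €1,131.65.
At €90.00/mo: 24 payments (last €16.96); total interest €336.96.
Payments saved = 73 − 24 = 49.

49 fewer payments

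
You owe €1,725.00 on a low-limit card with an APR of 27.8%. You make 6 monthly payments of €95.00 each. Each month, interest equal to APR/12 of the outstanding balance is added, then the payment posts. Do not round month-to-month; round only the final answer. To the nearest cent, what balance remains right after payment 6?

€1,375.05

Monthly rate r = 27.8%/12 = 2.31667% = 0.0231667.
Each month: B ← B·(1+r) − €95.00.
Month 1: interest €39.96; balance after payment €1,669.96.
Month 2: interest €38.69; balance after payment €1,613.65.
Month 3: interest €37.38; balance after payment €1,556.03.
Month 4: interest €36.05; balance after payment €1,497.08.
Month 5: interest €34.68; balance after payment €1,436.76.
Month 6: interest €33.29; balance after payment €1,375.05.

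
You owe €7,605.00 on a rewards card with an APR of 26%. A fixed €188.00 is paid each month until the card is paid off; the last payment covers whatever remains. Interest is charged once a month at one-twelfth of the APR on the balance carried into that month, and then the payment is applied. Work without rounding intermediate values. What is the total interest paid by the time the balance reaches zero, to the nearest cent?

Monthly rate r = 26%/12 = 2.16667% = 0.0216667.
Payoff takes n = ⌈−ln(1 − rB₀/P)/ln(1+r)⌉ = ⌈97.559⌉ = 98 payments; the last is €105.66.
Total paid = 97·€188.00 + €105.66 = €18,341.66.
Total interest = total paid − principal = €18,341.66 − €7,605.00 = €10,736.66.

€10,736.66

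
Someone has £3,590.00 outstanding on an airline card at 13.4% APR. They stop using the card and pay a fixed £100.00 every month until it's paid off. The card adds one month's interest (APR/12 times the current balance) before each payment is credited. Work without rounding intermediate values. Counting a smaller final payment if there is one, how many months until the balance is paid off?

Monthly rate r = 13.4%/12 = 1.11667% = 0.0111667.
Recurrence: B ← B·(1+r) − £100.00.
Month 1: interest £40.09; balance after payment £3,530.09.
Month 2: interest £39.42; balance after payment £3,469.51.
Closed form: n = −ln(1 − rB₀/P)/ln(1+r) = −ln(0.59912)/ln(1.01117) ≈ 46.133, so the balance reaches zero during payment 47.

47 months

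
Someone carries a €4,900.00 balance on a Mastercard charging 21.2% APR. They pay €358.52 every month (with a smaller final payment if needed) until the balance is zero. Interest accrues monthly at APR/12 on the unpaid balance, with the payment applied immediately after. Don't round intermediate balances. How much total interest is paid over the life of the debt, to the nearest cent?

Monthly rate r = 21.2%/12 = 1.76667% = 0.0176667.
Payoff takes n = ⌈−ln(1 − rB₀/P)/ln(1+r)⌉ = ⌈15.780⌉ = 16 payments; the last is €280.34.
Total paid = 15·€358.52 + €280.34 = €5,658.14.
Total interest = total paid − principal = €5,658.14 − €4,900.00 = €758.14.

€758.14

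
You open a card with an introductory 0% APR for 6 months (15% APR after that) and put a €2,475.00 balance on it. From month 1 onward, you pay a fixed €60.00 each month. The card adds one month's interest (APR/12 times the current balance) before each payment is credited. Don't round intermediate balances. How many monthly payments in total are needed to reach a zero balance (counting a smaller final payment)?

Promo months 1–6 at r₀ = 0%/12 = 0; months 7+ at r₁ = 15%/12 = 0.0125.
After month 6 (no interest yet): B = €2,475.00 − 6·€60.00 = €2,115.00.
Then at r₁ with €60.00/mo: n₂ = −ln(1 − r₁·B/P)/ln(1+r₁) ≈ 46.76 → 47 more payments.

53 payments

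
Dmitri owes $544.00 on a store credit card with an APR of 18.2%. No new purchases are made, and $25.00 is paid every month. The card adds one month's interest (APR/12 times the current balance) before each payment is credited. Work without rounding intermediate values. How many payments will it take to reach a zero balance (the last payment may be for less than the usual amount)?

27 months

Monthly rate r = 18.2%/12 = 1.51667% = 0.0151667.
Recurrence: B ← B·(1+r) − $25.00.
Month 1: interest $8.25; balance after payment $527.25.
Month 2: interest $8.00; balance after payment $510.25.
Closed form: n = −ln(1 − rB₀/P)/ln(1+r) = −ln(0.66997)/ln(1.01517) ≈ 26.607, so the balance reaches zero during payment 27.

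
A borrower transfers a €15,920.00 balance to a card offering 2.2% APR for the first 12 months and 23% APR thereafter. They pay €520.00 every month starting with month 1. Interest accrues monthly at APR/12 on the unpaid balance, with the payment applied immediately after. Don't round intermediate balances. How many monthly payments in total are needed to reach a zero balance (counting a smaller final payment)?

Promo months 1–12 at r₀ = 2.2%/12 = 0.00183333; months 13+ at r₁ = 23%/12 = 0.0191667.
After month 12: iterate B ← B·(1+r₀) − €520.00 for 12 months → €9,970.49.
Then at r₁ with €520.00/mo: n₂ = −ln(1 − r₁·B/P)/ln(1+r₁) ≈ 24.13 → 25 more payments.

37 payments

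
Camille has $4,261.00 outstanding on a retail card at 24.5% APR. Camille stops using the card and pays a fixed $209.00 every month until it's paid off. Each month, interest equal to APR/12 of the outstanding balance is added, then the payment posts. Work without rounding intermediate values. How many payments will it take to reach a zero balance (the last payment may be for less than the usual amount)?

27 payments

Monthly rate r = 24.5%/12 = 2.04167% = 0.0204167.
Recurrence: B ← B·(1+r) − $209.00.
Month 1: interest $87.00; balance after payment $4,139.00.
Month 2: interest $84.50; balance after payment $4,014.50.
Closed form: n = −ln(1 − rB₀/P)/ln(1+r) = −ln(0.58375)/ln(1.02042) ≈ 26.633, so the balance reaches zero during payment 27.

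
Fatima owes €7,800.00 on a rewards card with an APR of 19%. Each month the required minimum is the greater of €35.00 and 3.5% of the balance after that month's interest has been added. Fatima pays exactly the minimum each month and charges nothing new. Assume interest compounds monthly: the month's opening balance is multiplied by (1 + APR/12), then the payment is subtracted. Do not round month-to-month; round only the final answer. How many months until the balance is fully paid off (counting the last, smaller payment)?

142 months

Monthly rate r = 19%/12 = 1.58333% = 0.0158333.
While 3.5% of the post-interest balance exceeds €35.00, each month B ← (B·(1+r))·(1 − 0.035), i.e. B shrinks by the factor (1+r)·0.965 = 0.98028.
This holds for months 1–104. Entering month 105 the balance is €982.81; 3.5% of the post-interest balance is now below €35.00, so the flat €35.00 minimum applies from here.
From month 105 a fixed €35.00 at rate r clears €982.81 in 38 more payments. Total: 104 + 38 = 142 months.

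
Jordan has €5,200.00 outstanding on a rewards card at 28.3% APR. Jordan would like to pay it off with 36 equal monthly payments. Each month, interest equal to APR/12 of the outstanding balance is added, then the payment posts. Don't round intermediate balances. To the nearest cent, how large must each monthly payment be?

Monthly rate r = 28.3%/12 = 2.35833% = 0.0235833.
Level-payment amortization: P = B₀·r / (1 − (1+r)^(−n)) = 5200.00·0.0235833 / (1 − 1.02358^(−36)).
Denominator 1 − (1+r)^(−36) = 0.567919575.
P = 122.633 / 0.567919575 ≈ 215.93.

€215.93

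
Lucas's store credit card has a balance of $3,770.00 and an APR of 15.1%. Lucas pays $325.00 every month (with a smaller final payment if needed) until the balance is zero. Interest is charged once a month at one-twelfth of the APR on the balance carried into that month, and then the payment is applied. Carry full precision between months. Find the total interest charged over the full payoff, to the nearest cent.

$331.31

Monthly rate r = 15.1%/12 = 1.25833% = 0.0125833.
Payoff takes n = ⌈−ln(1 − rB₀/P)/ln(1+r)⌉ = ⌈12.618⌉ = 13 payments; the last is $201.31.
Total paid = 12·$325.00 + $201.31 = $4,101.31.
Total interest = total paid − principal = $4,101.31 − $3,770.00 = $331.31.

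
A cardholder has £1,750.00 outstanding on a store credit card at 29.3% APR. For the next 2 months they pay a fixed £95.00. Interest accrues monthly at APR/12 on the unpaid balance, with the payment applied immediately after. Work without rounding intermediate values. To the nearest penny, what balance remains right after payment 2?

Monthly rate r = 29.3%/12 = 2.44167% = 0.0244167.
Each month: B ← B·(1+r) − £95.00.
Month 1: interest £42.73; balance after payment £1,697.73.
Month 2: interest £41.45; balance after payment £1,644.18.

£1,644.18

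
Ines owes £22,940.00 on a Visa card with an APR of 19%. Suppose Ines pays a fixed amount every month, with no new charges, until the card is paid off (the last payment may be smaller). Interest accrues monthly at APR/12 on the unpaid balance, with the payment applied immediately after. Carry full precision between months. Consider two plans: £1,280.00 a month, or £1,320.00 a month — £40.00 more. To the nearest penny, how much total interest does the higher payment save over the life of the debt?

Monthly rate r = 19%/12 = 1.58333% = 0.0158333.
At £1,280.00/mo: n = ⌈−ln(1 − rB₀/P)/ln(1+r)⌉ = 22 payments (last £315.48); total interest = total paid − £22,940.00 = £4,255.48.
At £1,320.00/mo: 21 payments (last £643.22); total interest £4,103.22.
Interest saved = £4,255.48 − £4,103.22 = £152.26.

£152.26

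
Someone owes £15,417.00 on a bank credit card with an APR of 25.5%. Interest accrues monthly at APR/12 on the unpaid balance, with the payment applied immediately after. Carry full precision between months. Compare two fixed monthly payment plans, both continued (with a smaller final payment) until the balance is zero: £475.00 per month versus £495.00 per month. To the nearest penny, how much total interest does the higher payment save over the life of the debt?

Monthly rate r = 25.5%/12 = 2.125% = 0.02125.
At £475.00/mo: n = ⌈−ln(1 − rB₀/P)/ln(1+r)⌉ = 56 payments (last £311.42); total interest = total paid − £15,417.00 = £11,019.42.
At £495.00/mo: 52 payments (last £280.07); total interest £10,108.07.
Interest saved = £11,019.42 − £10,108.07 = £911.35.

£911.35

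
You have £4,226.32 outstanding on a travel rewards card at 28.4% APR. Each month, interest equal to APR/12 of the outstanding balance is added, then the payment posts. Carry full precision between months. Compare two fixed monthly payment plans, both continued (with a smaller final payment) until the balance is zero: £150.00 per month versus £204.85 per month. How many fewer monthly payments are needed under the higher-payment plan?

18 fewer payments

Monthly rate r = 28.4%/12 = 2.36667% = 0.0236667.
At £150.00/mo: n = ⌈−ln(1 − rB₀/P)/ln(1+r)⌉ = 47 payments (last £148.07); total interest = total paid − £4,226.32 = £2,821.75.
At £204.85/mo: 29 payments (last £132.08); total interest £1,641.56.
Payments saved = 47 − 29 = 18.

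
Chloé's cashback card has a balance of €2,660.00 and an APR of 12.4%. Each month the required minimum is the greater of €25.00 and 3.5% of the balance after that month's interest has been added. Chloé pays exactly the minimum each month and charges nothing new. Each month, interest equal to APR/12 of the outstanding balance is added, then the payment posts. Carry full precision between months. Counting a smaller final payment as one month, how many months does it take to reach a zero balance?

Monthly rate r = 12.4%/12 = 1.03333% = 0.0103333.
While 3.5% of the post-interest balance exceeds €25.00, each month B ← (B·(1+r))·(1 − 0.035), i.e. B shrinks by the factor (1+r)·0.965 = 0.97497.
This holds for months 1–53. Entering month 54 the balance is €694.16; 3.5% of the post-interest balance is now below €25.00, so the flat €25.00 minimum applies from here.
From month 54 a fixed €25.00 at rate r clears €694.16 in 33 more payments. Total: 53 + 33 = 86 months.

86 months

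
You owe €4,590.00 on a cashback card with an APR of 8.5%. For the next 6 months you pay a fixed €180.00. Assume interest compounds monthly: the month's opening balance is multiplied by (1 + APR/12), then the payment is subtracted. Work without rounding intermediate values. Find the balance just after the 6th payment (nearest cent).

€3,689.26

Monthly rate r = 8.5%/12 = 0.708333% = 0.00708333.
Each month: B ← B·(1+r) − €180.00.
Month 1: interest €32.51; balance after payment €4,442.51.
Month 2: interest €31.47; balance after payment €4,293.98.
Month 3: interest €30.42; balance after payment €4,144.40.
Month 4: interest €29.36; balance after payment €3,993.75.
Month 5: interest €28.29; balance after payment €3,842.04.
Month 6: interest €27.21; balance after payment €3,689.26.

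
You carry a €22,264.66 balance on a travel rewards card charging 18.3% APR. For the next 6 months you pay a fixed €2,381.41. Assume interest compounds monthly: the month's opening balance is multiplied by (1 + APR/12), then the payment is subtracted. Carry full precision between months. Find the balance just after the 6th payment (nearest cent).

Monthly rate r = 18.3%/12 = 1.525% = 0.01525.
Each month: B ← B·(1+r) − €2,381.41.
Month 1: interest €339.54; balance after payment €20,222.79.
Month 2: interest €308.40; balance after payment €18,149.77.
Month 3: interest €276.78; balance after payment €16,045.15.
Month 4: interest €244.69; balance after payment €13,908.43.
Month 5: interest €212.10; balance after payment €11,739.12.
Month 6: interest €179.02; balance after payment €9,536.73.

€9,536.73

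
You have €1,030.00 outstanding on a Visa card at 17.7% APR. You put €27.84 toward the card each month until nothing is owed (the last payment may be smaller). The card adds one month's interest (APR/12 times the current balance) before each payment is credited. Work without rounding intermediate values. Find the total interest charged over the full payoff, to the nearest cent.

€470.21

Monthly rate r = 17.7%/12 = 1.475% = 0.01475.
Payoff takes n = ⌈−ln(1 − rB₀/P)/ln(1+r)⌉ = ⌈53.886⌉ = 54 payments; the last is €24.69.
Total paid = 53·€27.84 + €24.69 = €1,500.21.
Total interest = total paid − principal = €1,500.21 − €1,030.00 = €470.21.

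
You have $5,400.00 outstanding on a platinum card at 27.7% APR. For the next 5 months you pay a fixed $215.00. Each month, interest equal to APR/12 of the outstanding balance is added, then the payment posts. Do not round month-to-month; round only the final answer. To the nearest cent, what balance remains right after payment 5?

$4,926.91

Monthly rate r = 27.7%/12 = 2.30833% = 0.0230833.
Each month: B ← B·(1+r) − $215.00.
Month 1: interest $124.65; balance after payment $5,309.65.
Month 2: interest $122.56; balance after payment $5,217.21.
Month 3: interest $120.43; balance after payment $5,122.65.
Month 4: interest $118.25; balance after payment $5,025.89.
Month 5: interest $116.01; balance after payment $4,926.91.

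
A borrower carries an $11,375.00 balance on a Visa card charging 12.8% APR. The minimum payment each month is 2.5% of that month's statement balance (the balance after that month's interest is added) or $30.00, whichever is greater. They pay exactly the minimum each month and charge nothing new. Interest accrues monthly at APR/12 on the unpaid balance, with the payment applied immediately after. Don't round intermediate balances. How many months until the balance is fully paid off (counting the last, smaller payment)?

Monthly rate r = 12.8%/12 = 1.06667% = 0.0106667.
While 2.5% of the post-interest balance exceeds $30.00, each month B ← (B·(1+r))·(1 − 0.025), i.e. B shrinks by the factor (1+r)·0.975 = 0.9854.
This holds for months 1–154. Entering month 155 the balance is $1,181.10; 2.5% of the post-interest balance is now below $30.00, so the flat $30.00 minimum applies from here.
From month 155 a fixed $30.00 at rate r clears $1,181.10 in 52 more payments. Total: 154 + 52 = 206 months.

206 months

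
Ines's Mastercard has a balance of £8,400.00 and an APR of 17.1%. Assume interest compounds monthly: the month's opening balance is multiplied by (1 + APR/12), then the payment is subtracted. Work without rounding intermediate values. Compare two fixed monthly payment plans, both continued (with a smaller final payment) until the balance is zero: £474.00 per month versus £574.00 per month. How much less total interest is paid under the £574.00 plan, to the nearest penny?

£262.84

Monthly rate r = 17.1%/12 = 1.425% = 0.01425.
At £474.00/mo: n = ⌈−ln(1 − rB₀/P)/ln(1+r)⌉ = 21 payments (last £271.33); total interest = total paid − £8,400.00 = £1,351.33.
At £574.00/mo: 17 payments (last £304.49); total interest £1,088.49.
Interest saved = £1,351.33 − £1,088.49 = £262.84.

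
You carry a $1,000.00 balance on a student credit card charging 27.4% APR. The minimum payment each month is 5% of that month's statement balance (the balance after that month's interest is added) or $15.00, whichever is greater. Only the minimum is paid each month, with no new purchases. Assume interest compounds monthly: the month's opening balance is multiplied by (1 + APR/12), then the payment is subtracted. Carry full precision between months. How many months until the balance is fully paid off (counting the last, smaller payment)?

69 months

Monthly rate r = 27.4%/12 = 2.28333% = 0.0228333.
While 5% of the post-interest balance exceeds $15.00, each month B ← (B·(1+r))·(1 − 0.05), i.e. B shrinks by the factor (1+r)·0.95 = 0.97169.
This holds for months 1–43. Entering month 44 the balance is $290.89; 5% of the post-interest balance is now below $15.00, so the flat $15.00 minimum applies from here.
From month 44 a fixed $15.00 at rate r clears $290.89 in 26 more payments. Total: 43 + 26 = 69 months.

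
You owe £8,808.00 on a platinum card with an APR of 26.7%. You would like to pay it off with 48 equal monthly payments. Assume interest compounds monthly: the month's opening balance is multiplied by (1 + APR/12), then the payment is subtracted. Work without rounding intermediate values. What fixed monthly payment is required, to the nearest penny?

£300.46

Monthly rate r = 26.7%/12 = 2.225% = 0.02225.
Level-payment amortization: P = B₀·r / (1 − (1+r)^(−n)) = 8808.00·0.02225 / (1 − 1.02225^(−48)).
Denominator 1 − (1+r)^(−48) = 0.652257096.
P = 195.978 / 0.652257096 ≈ 300.46.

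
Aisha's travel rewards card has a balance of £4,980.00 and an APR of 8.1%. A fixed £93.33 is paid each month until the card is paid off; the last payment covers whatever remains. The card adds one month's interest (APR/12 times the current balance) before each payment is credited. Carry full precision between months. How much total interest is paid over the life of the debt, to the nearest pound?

Monthly rate r = 8.1%/12 = 0.675% = 0.00675.
Payoff takes n = ⌈−ln(1 − rB₀/P)/ln(1+r)⌉ = ⌈66.380⌉ = 67 payments; the last is £35.52.
Total paid = 66·£93.33 + £35.52 = £6,195.30.
Total interest = total paid − principal = £6,195.30 − £4,980.00 = £1,215.30.

£1,215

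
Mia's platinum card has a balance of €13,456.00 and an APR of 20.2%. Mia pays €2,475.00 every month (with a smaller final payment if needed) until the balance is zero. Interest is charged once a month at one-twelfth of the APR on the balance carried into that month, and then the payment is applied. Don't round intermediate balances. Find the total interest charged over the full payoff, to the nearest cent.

Monthly rate r = 20.2%/12 = 1.68333% = 0.0168333.
Payoff takes n = ⌈−ln(1 − rB₀/P)/ln(1+r)⌉ = ⌈5.750⌉ = 6 payments; the last is €1,859.41.
Total paid = 5·€2,475.00 + €1,859.41 = €14,234.41.
Total interest = total paid − principal = €14,234.41 − €13,456.00 = €778.41.

€778.41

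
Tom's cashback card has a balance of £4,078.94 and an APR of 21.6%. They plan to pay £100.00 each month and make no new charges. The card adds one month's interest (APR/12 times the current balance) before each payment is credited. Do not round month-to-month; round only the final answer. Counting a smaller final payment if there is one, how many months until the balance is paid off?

75 payments

Monthly rate r = 21.6%/12 = 1.8% = 0.018.
Recurrence: B ← B·(1+r) − £100.00.
Month 1: interest £73.42; balance after payment £4,052.36.
Month 2: interest £72.94; balance after payment £4,025.30.
Closed form: n = −ln(1 − rB₀/P)/ln(1+r) = −ln(0.26579)/ln(1.018) ≈ 74.274, so the balance reaches zero during payment 75.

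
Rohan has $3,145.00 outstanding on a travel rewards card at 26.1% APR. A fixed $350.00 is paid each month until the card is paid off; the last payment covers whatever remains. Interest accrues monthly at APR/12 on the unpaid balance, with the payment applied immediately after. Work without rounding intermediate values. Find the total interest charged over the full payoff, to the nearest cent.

$392.62

Monthly rate r = 26.1%/12 = 2.175% = 0.02175.
Payoff takes n = ⌈−ln(1 − rB₀/P)/ln(1+r)⌉ = ⌈10.106⌉ = 11 payments; the last is $37.62.
Total paid = 10·$350.00 + $37.62 = $3,537.62.
Total interest = total paid − principal = $3,537.62 − $3,145.00 = $392.62.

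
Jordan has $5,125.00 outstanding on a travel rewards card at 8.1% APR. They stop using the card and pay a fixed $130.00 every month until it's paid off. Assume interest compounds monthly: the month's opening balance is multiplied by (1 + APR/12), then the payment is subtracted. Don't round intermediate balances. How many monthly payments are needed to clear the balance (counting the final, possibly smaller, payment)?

46 payments

Monthly rate r = 8.1%/12 = 0.675% = 0.00675.
Recurrence: B ← B·(1+r) − $130.00.
Month 1: interest $34.59; balance after payment $5,029.59.
Month 2: interest $33.95; balance after payment $4,933.54.
Closed form: n = −ln(1 − rB₀/P)/ln(1+r) = −ln(0.73389)/ln(1.00675) ≈ 45.990, so the balance reaches zero during payment 46.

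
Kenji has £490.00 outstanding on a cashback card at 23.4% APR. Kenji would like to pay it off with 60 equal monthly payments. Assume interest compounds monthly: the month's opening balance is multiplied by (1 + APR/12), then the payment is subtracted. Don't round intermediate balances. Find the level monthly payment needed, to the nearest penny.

£13.93

Monthly rate r = 23.4%/12 = 1.95% = 0.0195.
Level-payment amortization: P = B₀·r / (1 − (1+r)^(−n)) = 490.00·0.0195 / (1 − 1.0195^(−60)).
Denominator 1 − (1+r)^(−60) = 0.686118158.
P = 9.555 / 0.686118158 ≈ 13.93.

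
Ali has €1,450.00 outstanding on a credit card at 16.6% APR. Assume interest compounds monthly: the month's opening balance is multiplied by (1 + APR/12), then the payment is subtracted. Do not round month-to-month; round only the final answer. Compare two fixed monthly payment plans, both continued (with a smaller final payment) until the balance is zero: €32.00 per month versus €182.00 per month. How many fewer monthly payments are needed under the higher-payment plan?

63 fewer payments

Monthly rate r = 16.6%/12 = 1.38333% = 0.0138333.
At €32.00/mo: n = ⌈−ln(1 − rB₀/P)/ln(1+r)⌉ = 72 payments (last €23.96); total interest = total paid − €1,450.00 = €845.96.
At €182.00/mo: 9 payments (last €91.22); total interest €97.22.
Payments saved = 72 − 9 = 63.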